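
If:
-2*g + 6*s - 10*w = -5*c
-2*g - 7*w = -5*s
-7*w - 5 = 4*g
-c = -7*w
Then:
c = 35/327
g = -835/654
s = -160/327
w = 5/327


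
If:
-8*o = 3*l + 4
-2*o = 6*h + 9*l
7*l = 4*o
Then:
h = 25/51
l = -4/17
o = -7/17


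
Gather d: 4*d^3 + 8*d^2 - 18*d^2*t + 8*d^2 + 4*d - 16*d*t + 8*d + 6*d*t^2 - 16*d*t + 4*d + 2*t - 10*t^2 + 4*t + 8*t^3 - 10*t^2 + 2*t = 4*d^3 + d^2*(16 - 18*t) + d*(6*t^2 - 32*t + 16) + 8*t^3 - 20*t^2 + 8*t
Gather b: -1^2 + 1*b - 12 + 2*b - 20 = 3*b - 33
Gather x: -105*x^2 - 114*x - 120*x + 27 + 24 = -105*x^2 - 234*x + 51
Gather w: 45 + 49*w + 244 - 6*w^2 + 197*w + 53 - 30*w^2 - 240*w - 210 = -36*w^2 + 6*w + 132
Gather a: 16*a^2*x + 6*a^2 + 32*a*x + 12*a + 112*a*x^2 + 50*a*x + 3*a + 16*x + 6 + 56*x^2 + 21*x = a^2*(16*x + 6) + a*(112*x^2 + 82*x + 15) + 56*x^2 + 37*x + 6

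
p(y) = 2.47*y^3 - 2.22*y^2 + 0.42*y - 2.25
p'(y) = 7.41*y^2 - 4.44*y + 0.42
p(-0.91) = -6.33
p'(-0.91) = 10.60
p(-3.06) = -95.09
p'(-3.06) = 83.39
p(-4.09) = -210.10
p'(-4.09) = 142.53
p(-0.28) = -2.60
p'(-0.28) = 2.24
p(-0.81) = -5.36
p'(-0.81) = 8.88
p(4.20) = 143.35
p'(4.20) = 112.48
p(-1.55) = -17.43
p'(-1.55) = 25.10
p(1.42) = 0.94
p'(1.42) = 9.06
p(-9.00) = -1986.48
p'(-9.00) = 640.59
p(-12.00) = -4595.13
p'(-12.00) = 1120.74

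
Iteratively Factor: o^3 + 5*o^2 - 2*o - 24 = (o + 4)*(o^2 + o - 6) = (o - 2)*(o + 4)*(o + 3)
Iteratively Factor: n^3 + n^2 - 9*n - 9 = (n + 3)*(n^2 - 2*n - 3) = (n + 1)*(n + 3)*(n - 3)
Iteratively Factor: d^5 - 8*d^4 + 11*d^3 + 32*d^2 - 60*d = (d - 5)*(d^4 - 3*d^3 - 4*d^2 + 12*d) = d*(d - 5)*(d^3 - 3*d^2 - 4*d + 12) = d*(d - 5)*(d - 3)*(d^2 - 4) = d*(d - 5)*(d - 3)*(d - 2)*(d + 2)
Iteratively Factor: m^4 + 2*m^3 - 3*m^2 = (m)*(m^3 + 2*m^2 - 3*m) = m*(m - 1)*(m^2 + 3*m) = m^2*(m - 1)*(m + 3)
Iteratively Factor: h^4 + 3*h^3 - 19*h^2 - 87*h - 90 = (h - 5)*(h^3 + 8*h^2 + 21*h + 18) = (h - 5)*(h + 3)*(h^2 + 5*h + 6) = (h - 5)*(h + 3)^2*(h + 2)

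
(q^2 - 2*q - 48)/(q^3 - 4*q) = (q^2 - 2*q - 48)/(q*(q^2 - 4))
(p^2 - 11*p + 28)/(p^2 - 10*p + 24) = (p - 7)/(p - 6)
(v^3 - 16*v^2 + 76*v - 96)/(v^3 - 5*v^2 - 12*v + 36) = (v - 8)/(v + 3)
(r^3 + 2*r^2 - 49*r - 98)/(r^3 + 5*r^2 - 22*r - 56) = (r - 7)/(r - 4)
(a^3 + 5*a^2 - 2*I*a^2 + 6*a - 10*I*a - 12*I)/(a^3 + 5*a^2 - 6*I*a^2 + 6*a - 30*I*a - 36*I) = (a - 2*I)/(a - 6*I)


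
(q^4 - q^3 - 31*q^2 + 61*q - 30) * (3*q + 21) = 3*q^5 + 18*q^4 - 114*q^3 - 468*q^2 + 1191*q - 630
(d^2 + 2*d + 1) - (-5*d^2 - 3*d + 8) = 6*d^2 + 5*d - 7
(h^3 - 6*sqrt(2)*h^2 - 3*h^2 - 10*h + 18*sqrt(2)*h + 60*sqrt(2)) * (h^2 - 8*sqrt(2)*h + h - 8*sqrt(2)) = h^5 - 14*sqrt(2)*h^4 - 2*h^4 + 28*sqrt(2)*h^3 + 83*h^3 - 202*h^2 + 182*sqrt(2)*h^2 - 1248*h + 140*sqrt(2)*h - 960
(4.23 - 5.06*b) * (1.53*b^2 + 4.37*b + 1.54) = -7.7418*b^3 - 15.6403*b^2 + 10.6927*b + 6.5142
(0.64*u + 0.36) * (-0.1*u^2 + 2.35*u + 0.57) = -0.064*u^3 + 1.468*u^2 + 1.2108*u + 0.2052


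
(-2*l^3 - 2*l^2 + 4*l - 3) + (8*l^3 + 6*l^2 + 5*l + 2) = 6*l^3 + 4*l^2 + 9*l - 1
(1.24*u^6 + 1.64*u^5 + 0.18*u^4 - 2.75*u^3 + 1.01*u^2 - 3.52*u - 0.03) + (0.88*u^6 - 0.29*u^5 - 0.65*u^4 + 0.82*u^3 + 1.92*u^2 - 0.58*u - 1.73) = 2.12*u^6 + 1.35*u^5 - 0.47*u^4 - 1.93*u^3 + 2.93*u^2 - 4.1*u - 1.76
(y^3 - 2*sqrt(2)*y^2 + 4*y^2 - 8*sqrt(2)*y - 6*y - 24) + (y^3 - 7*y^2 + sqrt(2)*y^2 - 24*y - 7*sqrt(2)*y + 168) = 2*y^3 - 3*y^2 - sqrt(2)*y^2 - 30*y - 15*sqrt(2)*y + 144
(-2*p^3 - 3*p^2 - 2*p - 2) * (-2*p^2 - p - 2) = 4*p^5 + 8*p^4 + 11*p^3 + 12*p^2 + 6*p + 4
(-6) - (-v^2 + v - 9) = v^2 - v + 3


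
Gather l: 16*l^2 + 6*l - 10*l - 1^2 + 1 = 16*l^2 - 4*l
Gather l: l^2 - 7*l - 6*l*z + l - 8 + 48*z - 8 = l^2 + l*(-6*z - 6) + 48*z - 16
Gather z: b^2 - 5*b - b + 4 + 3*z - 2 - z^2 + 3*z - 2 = b^2 - 6*b - z^2 + 6*z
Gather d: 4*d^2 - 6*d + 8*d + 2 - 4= 4*d^2 + 2*d - 2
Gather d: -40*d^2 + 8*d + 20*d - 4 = -40*d^2 + 28*d - 4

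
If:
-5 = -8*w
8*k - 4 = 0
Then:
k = 1/2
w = 5/8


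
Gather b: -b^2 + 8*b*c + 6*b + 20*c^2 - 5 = -b^2 + b*(8*c + 6) + 20*c^2 - 5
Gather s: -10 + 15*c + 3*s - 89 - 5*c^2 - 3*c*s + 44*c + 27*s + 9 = -5*c^2 + 59*c + s*(30 - 3*c) - 90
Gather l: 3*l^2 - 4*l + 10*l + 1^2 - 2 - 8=3*l^2 + 6*l - 9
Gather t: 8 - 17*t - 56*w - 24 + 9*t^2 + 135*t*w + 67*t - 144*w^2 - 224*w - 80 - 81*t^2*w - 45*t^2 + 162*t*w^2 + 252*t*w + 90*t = t^2*(-81*w - 36) + t*(162*w^2 + 387*w + 140) - 144*w^2 - 280*w - 96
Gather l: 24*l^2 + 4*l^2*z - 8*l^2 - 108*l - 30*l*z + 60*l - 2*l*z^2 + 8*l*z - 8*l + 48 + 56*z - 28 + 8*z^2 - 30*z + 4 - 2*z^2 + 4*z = l^2*(4*z + 16) + l*(-2*z^2 - 22*z - 56) + 6*z^2 + 30*z + 24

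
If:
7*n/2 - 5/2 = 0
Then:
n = 5/7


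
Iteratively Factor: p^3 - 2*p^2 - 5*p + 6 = (p - 3)*(p^2 + p - 2) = (p - 3)*(p - 1)*(p + 2)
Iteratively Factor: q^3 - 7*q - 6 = (q + 2)*(q^2 - 2*q - 3) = (q - 3)*(q + 2)*(q + 1)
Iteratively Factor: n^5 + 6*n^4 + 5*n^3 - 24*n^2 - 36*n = (n)*(n^4 + 6*n^3 + 5*n^2 - 24*n - 36) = n*(n + 3)*(n^3 + 3*n^2 - 4*n - 12) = n*(n - 2)*(n + 3)*(n^2 + 5*n + 6) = n*(n - 2)*(n + 3)^2*(n + 2)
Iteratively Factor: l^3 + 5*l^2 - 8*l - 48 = (l - 3)*(l^2 + 8*l + 16) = (l - 3)*(l + 4)*(l + 4)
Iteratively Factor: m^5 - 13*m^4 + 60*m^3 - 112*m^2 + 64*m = (m - 1)*(m^4 - 12*m^3 + 48*m^2 - 64*m) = (m - 4)*(m - 1)*(m^3 - 8*m^2 + 16*m) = m*(m - 4)*(m - 1)*(m^2 - 8*m + 16) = m*(m - 4)^2*(m - 1)*(m - 4)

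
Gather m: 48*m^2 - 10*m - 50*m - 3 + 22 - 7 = 48*m^2 - 60*m + 12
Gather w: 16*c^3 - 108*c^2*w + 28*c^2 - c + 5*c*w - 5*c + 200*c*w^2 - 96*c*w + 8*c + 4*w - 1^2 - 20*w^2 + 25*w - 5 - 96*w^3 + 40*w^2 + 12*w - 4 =16*c^3 + 28*c^2 + 2*c - 96*w^3 + w^2*(200*c + 20) + w*(-108*c^2 - 91*c + 41) - 10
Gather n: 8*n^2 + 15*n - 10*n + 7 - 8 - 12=8*n^2 + 5*n - 13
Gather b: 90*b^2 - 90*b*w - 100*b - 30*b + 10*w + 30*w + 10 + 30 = 90*b^2 + b*(-90*w - 130) + 40*w + 40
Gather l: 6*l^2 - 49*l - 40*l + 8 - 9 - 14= 6*l^2 - 89*l - 15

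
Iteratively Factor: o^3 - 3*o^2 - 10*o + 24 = (o - 2)*(o^2 - o - 12) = (o - 2)*(o + 3)*(o - 4)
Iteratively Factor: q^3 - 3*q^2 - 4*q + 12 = (q + 2)*(q^2 - 5*q + 6) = (q - 2)*(q + 2)*(q - 3)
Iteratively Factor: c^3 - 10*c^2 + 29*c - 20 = (c - 5)*(c^2 - 5*c + 4) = (c - 5)*(c - 4)*(c - 1)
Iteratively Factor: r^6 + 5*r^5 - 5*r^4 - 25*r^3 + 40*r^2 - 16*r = (r + 4)*(r^5 + r^4 - 9*r^3 + 11*r^2 - 4*r) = (r + 4)^2*(r^4 - 3*r^3 + 3*r^2 - r) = r*(r + 4)^2*(r^3 - 3*r^2 + 3*r - 1) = r*(r - 1)*(r + 4)^2*(r^2 - 2*r + 1) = r*(r - 1)^2*(r + 4)^2*(r - 1)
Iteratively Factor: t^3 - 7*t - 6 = (t - 3)*(t^2 + 3*t + 2) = (t - 3)*(t + 2)*(t + 1)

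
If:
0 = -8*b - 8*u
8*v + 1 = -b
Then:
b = -8*v - 1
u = 8*v + 1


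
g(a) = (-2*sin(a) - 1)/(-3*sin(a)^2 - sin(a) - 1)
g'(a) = (6*sin(a)*cos(a) + cos(a))*(-2*sin(a) - 1)/(-3*sin(a)^2 - sin(a) - 1)^2 - 2*cos(a)/(-3*sin(a)^2 - sin(a) - 1) = (-6*sin(a)^2 - 6*sin(a) + 1)*cos(a)/(3*sin(a)^2 + sin(a) + 1)^2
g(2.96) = 1.06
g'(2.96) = 0.17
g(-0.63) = -0.12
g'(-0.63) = 0.94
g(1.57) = 0.60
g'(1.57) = -0.00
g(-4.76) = 0.60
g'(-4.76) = -0.02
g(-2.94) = 0.65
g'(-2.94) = -2.27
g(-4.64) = 0.60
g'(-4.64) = 0.03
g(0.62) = 0.83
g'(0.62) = -0.55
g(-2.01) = -0.32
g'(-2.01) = -0.10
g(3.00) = 1.07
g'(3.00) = -0.02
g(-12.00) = 0.86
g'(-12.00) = -0.58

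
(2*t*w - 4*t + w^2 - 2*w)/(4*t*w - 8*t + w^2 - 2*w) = (2*t + w)/(4*t + w)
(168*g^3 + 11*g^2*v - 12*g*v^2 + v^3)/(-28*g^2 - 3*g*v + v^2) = (-24*g^2 - 5*g*v + v^2)/(4*g + v)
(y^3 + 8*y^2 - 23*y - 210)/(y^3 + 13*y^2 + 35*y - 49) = (y^2 + y - 30)/(y^2 + 6*y - 7)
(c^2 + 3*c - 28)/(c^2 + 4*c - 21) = (c - 4)/(c - 3)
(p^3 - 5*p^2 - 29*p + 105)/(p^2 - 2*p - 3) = (p^2 - 2*p - 35)/(p + 1)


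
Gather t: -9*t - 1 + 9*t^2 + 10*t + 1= 9*t^2 + t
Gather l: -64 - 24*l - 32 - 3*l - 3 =-27*l - 99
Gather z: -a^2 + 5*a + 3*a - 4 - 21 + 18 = -a^2 + 8*a - 7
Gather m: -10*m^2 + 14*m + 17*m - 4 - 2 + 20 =-10*m^2 + 31*m + 14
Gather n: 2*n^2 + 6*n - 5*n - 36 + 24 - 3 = 2*n^2 + n - 15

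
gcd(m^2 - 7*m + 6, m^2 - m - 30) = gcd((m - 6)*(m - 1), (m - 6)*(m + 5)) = m - 6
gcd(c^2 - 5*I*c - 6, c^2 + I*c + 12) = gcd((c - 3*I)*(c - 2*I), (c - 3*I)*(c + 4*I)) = c - 3*I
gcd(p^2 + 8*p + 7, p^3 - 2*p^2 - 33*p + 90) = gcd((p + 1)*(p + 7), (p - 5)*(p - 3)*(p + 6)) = 1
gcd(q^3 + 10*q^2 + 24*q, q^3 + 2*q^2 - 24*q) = q^2 + 6*q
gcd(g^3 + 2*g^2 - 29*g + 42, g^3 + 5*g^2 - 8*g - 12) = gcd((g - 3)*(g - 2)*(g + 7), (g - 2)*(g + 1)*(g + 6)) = g - 2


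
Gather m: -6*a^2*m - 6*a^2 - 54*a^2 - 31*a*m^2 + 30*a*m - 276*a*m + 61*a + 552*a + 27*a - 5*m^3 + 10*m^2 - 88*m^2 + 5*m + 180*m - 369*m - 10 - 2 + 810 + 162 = -60*a^2 + 640*a - 5*m^3 + m^2*(-31*a - 78) + m*(-6*a^2 - 246*a - 184) + 960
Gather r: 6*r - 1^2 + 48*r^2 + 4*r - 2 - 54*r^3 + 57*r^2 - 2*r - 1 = -54*r^3 + 105*r^2 + 8*r - 4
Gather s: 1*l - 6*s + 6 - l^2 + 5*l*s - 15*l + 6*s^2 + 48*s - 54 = -l^2 - 14*l + 6*s^2 + s*(5*l + 42) - 48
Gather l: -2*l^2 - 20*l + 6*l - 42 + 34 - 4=-2*l^2 - 14*l - 12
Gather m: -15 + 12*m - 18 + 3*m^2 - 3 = 3*m^2 + 12*m - 36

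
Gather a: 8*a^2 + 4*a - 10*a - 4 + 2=8*a^2 - 6*a - 2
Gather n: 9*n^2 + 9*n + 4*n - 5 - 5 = 9*n^2 + 13*n - 10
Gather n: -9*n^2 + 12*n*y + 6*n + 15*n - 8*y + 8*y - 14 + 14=-9*n^2 + n*(12*y + 21)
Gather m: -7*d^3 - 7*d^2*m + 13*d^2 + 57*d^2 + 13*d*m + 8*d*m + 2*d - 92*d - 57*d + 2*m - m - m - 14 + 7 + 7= -7*d^3 + 70*d^2 - 147*d + m*(-7*d^2 + 21*d)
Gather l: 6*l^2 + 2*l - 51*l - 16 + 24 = 6*l^2 - 49*l + 8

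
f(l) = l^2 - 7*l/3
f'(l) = 2*l - 7/3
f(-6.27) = 53.94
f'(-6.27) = -14.87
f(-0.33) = 0.88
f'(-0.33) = -2.99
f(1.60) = -1.17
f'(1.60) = 0.87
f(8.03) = 45.74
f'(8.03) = 13.73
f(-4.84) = 34.72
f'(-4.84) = -12.01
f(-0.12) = 0.29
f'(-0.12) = -2.57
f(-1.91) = 8.10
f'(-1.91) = -6.15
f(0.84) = -1.25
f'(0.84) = -0.65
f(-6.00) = 50.00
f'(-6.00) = -14.33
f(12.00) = 116.00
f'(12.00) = 21.67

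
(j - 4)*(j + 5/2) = j^2 - 3*j/2 - 10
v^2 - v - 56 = (v - 8)*(v + 7)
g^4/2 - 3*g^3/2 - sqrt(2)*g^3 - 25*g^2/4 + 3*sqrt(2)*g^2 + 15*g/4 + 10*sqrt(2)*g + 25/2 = (g/2 + 1)*(g - 5)*(g - 5*sqrt(2)/2)*(g + sqrt(2)/2)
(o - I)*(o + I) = o^2 + 1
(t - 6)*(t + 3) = t^2 - 3*t - 18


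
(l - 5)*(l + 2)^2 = l^3 - l^2 - 16*l - 20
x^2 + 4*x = x*(x + 4)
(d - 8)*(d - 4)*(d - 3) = d^3 - 15*d^2 + 68*d - 96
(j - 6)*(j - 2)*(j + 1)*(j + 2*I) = j^4 - 7*j^3 + 2*I*j^3 + 4*j^2 - 14*I*j^2 + 12*j + 8*I*j + 24*I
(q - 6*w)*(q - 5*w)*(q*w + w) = q^3*w - 11*q^2*w^2 + q^2*w + 30*q*w^3 - 11*q*w^2 + 30*w^3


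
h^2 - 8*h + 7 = (h - 7)*(h - 1)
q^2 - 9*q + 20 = (q - 5)*(q - 4)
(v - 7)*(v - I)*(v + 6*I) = v^3 - 7*v^2 + 5*I*v^2 + 6*v - 35*I*v - 42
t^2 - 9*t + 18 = (t - 6)*(t - 3)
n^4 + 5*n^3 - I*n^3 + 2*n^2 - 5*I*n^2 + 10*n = n*(n + 5)*(n - 2*I)*(n + I)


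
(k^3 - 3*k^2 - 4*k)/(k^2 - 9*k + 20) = k*(k + 1)/(k - 5)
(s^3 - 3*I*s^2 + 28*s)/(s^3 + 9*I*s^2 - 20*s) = (s - 7*I)/(s + 5*I)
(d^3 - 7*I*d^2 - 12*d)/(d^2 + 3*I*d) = (d^2 - 7*I*d - 12)/(d + 3*I)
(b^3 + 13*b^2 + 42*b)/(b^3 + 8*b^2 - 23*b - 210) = b/(b - 5)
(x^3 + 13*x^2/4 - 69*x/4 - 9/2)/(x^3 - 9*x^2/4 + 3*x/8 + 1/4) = 2*(x^2 + 3*x - 18)/(2*x^2 - 5*x + 2)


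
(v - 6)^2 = v^2 - 12*v + 36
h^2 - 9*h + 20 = (h - 5)*(h - 4)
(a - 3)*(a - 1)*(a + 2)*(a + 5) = a^4 + 3*a^3 - 15*a^2 - 19*a + 30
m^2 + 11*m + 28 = (m + 4)*(m + 7)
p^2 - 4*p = p*(p - 4)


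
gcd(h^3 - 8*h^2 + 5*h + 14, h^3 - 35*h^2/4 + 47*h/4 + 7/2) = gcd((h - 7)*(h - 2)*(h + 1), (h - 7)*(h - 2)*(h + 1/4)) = h^2 - 9*h + 14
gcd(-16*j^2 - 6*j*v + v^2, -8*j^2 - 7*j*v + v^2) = -8*j + v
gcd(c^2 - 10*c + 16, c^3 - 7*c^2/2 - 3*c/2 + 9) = c - 2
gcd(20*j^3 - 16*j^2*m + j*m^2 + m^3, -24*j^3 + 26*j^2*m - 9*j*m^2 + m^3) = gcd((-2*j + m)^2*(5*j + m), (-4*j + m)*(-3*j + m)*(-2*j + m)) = 2*j - m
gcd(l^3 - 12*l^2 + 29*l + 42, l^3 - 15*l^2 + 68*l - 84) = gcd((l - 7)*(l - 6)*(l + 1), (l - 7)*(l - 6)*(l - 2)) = l^2 - 13*l + 42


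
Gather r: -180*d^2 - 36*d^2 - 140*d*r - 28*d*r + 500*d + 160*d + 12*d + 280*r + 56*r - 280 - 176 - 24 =-216*d^2 + 672*d + r*(336 - 168*d) - 480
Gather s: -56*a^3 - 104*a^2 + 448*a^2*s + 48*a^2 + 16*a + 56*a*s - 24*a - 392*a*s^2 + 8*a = -56*a^3 - 56*a^2 - 392*a*s^2 + s*(448*a^2 + 56*a)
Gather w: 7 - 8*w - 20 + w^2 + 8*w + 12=w^2 - 1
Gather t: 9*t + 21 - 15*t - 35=-6*t - 14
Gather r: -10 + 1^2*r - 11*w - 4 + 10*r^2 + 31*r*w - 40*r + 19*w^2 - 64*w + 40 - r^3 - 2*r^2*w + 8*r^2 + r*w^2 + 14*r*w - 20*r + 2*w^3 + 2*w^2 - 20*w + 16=-r^3 + r^2*(18 - 2*w) + r*(w^2 + 45*w - 59) + 2*w^3 + 21*w^2 - 95*w + 42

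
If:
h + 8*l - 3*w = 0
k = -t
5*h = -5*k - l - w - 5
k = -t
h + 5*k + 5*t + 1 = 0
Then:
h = -1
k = -11*w/40 - 1/40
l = 3*w/8 + 1/8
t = 11*w/40 + 1/40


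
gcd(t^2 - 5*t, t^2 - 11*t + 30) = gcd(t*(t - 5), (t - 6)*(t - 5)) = t - 5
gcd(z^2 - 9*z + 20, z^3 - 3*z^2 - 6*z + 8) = z - 4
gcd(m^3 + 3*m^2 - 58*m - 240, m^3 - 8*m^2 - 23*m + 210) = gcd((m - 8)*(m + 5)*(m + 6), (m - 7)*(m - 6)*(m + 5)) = m + 5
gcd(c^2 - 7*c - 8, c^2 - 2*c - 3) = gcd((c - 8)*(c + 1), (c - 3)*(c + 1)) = c + 1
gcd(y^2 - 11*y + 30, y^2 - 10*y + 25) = y - 5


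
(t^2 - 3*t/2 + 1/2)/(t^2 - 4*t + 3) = (t - 1/2)/(t - 3)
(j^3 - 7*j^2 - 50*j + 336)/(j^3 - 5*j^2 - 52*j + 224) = (j - 6)/(j - 4)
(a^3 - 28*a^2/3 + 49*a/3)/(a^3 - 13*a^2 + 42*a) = (a - 7/3)/(a - 6)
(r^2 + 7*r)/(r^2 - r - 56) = r/(r - 8)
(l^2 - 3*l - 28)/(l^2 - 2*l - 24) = (l - 7)/(l - 6)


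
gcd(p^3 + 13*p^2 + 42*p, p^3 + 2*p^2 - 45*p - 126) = p + 6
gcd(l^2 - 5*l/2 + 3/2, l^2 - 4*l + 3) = l - 1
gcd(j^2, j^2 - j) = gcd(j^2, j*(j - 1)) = j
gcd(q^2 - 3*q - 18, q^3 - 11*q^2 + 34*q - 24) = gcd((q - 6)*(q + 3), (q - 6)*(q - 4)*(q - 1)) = q - 6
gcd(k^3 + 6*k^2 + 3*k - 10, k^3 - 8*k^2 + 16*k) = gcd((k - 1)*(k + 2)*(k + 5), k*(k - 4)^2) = 1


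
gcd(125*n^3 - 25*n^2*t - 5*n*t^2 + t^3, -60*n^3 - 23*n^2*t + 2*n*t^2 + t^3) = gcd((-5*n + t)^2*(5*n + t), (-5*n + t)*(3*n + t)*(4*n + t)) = -5*n + t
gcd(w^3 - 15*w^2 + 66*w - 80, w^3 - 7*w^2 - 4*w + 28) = w - 2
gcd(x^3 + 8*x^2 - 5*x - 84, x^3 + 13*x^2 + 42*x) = x + 7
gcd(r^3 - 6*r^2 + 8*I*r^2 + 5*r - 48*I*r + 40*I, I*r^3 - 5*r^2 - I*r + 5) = r - 1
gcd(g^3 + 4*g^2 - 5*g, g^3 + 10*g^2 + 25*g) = g^2 + 5*g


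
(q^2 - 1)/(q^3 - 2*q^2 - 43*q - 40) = (q - 1)/(q^2 - 3*q - 40)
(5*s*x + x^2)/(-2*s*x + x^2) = (5*s + x)/(-2*s + x)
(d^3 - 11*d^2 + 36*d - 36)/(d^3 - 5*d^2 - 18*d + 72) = (d - 2)/(d + 4)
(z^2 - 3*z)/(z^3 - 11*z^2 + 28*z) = (z - 3)/(z^2 - 11*z + 28)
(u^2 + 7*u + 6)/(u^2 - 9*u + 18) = (u^2 + 7*u + 6)/(u^2 - 9*u + 18)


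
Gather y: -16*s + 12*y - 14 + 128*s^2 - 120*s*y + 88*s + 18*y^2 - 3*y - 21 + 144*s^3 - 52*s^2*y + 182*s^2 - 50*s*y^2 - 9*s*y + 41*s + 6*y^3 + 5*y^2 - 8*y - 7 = 144*s^3 + 310*s^2 + 113*s + 6*y^3 + y^2*(23 - 50*s) + y*(-52*s^2 - 129*s + 1) - 42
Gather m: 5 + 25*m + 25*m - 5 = 50*m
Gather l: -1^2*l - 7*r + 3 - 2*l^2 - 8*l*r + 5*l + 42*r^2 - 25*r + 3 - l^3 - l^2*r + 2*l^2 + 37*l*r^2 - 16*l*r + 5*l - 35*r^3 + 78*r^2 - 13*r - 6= -l^3 - l^2*r + l*(37*r^2 - 24*r + 9) - 35*r^3 + 120*r^2 - 45*r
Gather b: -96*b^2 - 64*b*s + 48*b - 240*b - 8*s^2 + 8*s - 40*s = -96*b^2 + b*(-64*s - 192) - 8*s^2 - 32*s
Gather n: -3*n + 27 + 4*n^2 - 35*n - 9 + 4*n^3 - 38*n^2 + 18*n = 4*n^3 - 34*n^2 - 20*n + 18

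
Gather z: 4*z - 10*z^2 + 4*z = -10*z^2 + 8*z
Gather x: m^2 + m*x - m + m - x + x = m^2 + m*x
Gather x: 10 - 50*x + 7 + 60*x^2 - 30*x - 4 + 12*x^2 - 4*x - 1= 72*x^2 - 84*x + 12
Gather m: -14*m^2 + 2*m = -14*m^2 + 2*m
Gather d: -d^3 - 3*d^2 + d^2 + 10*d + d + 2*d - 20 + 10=-d^3 - 2*d^2 + 13*d - 10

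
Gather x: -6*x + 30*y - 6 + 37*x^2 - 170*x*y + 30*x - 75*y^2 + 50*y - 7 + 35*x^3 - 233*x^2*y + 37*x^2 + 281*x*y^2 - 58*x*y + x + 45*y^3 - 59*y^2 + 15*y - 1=35*x^3 + x^2*(74 - 233*y) + x*(281*y^2 - 228*y + 25) + 45*y^3 - 134*y^2 + 95*y - 14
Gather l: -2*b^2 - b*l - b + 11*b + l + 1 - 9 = -2*b^2 + 10*b + l*(1 - b) - 8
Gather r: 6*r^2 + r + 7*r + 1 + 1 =6*r^2 + 8*r + 2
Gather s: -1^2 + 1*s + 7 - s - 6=0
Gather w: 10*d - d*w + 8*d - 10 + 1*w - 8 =18*d + w*(1 - d) - 18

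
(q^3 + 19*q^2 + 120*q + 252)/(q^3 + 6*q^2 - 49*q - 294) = (q + 6)/(q - 7)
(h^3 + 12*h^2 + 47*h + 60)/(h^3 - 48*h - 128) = (h^2 + 8*h + 15)/(h^2 - 4*h - 32)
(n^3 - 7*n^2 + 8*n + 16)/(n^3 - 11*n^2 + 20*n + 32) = (n - 4)/(n - 8)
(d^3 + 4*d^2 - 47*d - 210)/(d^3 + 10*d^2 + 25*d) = (d^2 - d - 42)/(d*(d + 5))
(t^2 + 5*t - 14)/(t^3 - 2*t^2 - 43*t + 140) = (t - 2)/(t^2 - 9*t + 20)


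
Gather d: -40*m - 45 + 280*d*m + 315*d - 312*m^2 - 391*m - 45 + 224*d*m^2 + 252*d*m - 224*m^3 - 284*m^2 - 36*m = d*(224*m^2 + 532*m + 315) - 224*m^3 - 596*m^2 - 467*m - 90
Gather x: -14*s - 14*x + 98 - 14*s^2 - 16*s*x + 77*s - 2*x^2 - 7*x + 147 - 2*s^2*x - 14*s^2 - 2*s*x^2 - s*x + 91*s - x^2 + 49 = -28*s^2 + 154*s + x^2*(-2*s - 3) + x*(-2*s^2 - 17*s - 21) + 294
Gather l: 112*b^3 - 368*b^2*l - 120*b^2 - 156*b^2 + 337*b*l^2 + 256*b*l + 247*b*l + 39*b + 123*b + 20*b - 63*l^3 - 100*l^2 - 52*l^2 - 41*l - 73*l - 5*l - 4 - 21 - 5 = 112*b^3 - 276*b^2 + 182*b - 63*l^3 + l^2*(337*b - 152) + l*(-368*b^2 + 503*b - 119) - 30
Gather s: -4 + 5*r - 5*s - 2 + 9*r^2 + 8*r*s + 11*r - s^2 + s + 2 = 9*r^2 + 16*r - s^2 + s*(8*r - 4) - 4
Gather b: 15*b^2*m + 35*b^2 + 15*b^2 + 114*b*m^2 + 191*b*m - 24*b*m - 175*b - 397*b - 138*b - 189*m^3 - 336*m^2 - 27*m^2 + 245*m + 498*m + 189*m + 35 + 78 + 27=b^2*(15*m + 50) + b*(114*m^2 + 167*m - 710) - 189*m^3 - 363*m^2 + 932*m + 140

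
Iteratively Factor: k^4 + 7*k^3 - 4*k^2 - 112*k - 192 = (k + 4)*(k^3 + 3*k^2 - 16*k - 48) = (k - 4)*(k + 4)*(k^2 + 7*k + 12) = (k - 4)*(k + 3)*(k + 4)*(k + 4)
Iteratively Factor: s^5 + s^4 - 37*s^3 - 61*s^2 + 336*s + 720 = (s - 5)*(s^4 + 6*s^3 - 7*s^2 - 96*s - 144) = (s - 5)*(s - 4)*(s^3 + 10*s^2 + 33*s + 36) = (s - 5)*(s - 4)*(s + 3)*(s^2 + 7*s + 12) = (s - 5)*(s - 4)*(s + 3)^2*(s + 4)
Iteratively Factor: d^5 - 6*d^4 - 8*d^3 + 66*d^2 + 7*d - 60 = (d + 1)*(d^4 - 7*d^3 - d^2 + 67*d - 60) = (d + 1)*(d + 3)*(d^3 - 10*d^2 + 29*d - 20) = (d - 4)*(d + 1)*(d + 3)*(d^2 - 6*d + 5) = (d - 4)*(d - 1)*(d + 1)*(d + 3)*(d - 5)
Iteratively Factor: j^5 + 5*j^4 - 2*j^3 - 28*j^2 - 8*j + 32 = (j + 2)*(j^4 + 3*j^3 - 8*j^2 - 12*j + 16) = (j - 1)*(j + 2)*(j^3 + 4*j^2 - 4*j - 16) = (j - 1)*(j + 2)*(j + 4)*(j^2 - 4) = (j - 1)*(j + 2)^2*(j + 4)*(j - 2)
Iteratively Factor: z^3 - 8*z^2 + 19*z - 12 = (z - 4)*(z^2 - 4*z + 3) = (z - 4)*(z - 3)*(z - 1)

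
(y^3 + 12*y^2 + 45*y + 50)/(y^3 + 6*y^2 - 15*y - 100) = (y + 2)/(y - 4)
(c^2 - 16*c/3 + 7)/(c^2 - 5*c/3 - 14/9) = 3*(c - 3)/(3*c + 2)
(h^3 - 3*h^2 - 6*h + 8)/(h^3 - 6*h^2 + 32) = (h - 1)/(h - 4)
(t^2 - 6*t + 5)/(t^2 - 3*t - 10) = (t - 1)/(t + 2)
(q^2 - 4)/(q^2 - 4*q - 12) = (q - 2)/(q - 6)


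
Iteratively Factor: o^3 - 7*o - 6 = (o + 1)*(o^2 - o - 6) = (o + 1)*(o + 2)*(o - 3)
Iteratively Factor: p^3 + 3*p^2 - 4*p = (p + 4)*(p^2 - p) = p*(p + 4)*(p - 1)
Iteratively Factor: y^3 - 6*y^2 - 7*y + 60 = (y + 3)*(y^2 - 9*y + 20) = (y - 5)*(y + 3)*(y - 4)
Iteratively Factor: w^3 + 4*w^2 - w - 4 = (w - 1)*(w^2 + 5*w + 4) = (w - 1)*(w + 1)*(w + 4)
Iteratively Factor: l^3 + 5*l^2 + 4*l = (l)*(l^2 + 5*l + 4) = l*(l + 4)*(l + 1)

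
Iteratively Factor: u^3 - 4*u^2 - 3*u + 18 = (u - 3)*(u^2 - u - 6) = (u - 3)*(u + 2)*(u - 3)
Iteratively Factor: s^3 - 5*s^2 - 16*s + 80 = (s + 4)*(s^2 - 9*s + 20) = (s - 4)*(s + 4)*(s - 5)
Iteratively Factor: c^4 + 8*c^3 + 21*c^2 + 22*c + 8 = (c + 1)*(c^3 + 7*c^2 + 14*c + 8) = (c + 1)*(c + 4)*(c^2 + 3*c + 2) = (c + 1)^2*(c + 4)*(c + 2)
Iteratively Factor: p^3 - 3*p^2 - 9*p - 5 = (p - 5)*(p^2 + 2*p + 1) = (p - 5)*(p + 1)*(p + 1)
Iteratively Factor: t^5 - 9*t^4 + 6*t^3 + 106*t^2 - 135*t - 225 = (t - 3)*(t^4 - 6*t^3 - 12*t^2 + 70*t + 75) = (t - 3)*(t + 1)*(t^3 - 7*t^2 - 5*t + 75) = (t - 5)*(t - 3)*(t + 1)*(t^2 - 2*t - 15) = (t - 5)*(t - 3)*(t + 1)*(t + 3)*(t - 5)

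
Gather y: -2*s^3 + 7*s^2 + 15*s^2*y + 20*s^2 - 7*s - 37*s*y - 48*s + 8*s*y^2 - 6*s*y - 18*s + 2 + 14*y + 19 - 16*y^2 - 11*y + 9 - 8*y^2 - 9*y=-2*s^3 + 27*s^2 - 73*s + y^2*(8*s - 24) + y*(15*s^2 - 43*s - 6) + 30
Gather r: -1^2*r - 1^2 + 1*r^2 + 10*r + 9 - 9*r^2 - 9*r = 8 - 8*r^2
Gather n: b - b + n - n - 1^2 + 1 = 0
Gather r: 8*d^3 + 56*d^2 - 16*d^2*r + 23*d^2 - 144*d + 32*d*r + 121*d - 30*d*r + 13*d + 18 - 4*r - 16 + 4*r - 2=8*d^3 + 79*d^2 - 10*d + r*(-16*d^2 + 2*d)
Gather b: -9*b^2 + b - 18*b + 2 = -9*b^2 - 17*b + 2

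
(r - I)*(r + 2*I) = r^2 + I*r + 2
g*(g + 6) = g^2 + 6*g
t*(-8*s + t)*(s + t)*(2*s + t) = -16*s^3*t - 22*s^2*t^2 - 5*s*t^3 + t^4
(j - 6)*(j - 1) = j^2 - 7*j + 6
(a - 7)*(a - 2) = a^2 - 9*a + 14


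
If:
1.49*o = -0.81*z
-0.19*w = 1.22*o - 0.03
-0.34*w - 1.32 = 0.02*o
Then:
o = 0.64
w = -3.92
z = -1.17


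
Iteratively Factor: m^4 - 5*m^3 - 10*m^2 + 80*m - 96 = (m - 3)*(m^3 - 2*m^2 - 16*m + 32) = (m - 4)*(m - 3)*(m^2 + 2*m - 8) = (m - 4)*(m - 3)*(m + 4)*(m - 2)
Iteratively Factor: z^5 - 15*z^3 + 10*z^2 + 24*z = (z + 1)*(z^4 - z^3 - 14*z^2 + 24*z) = z*(z + 1)*(z^3 - z^2 - 14*z + 24) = z*(z + 1)*(z + 4)*(z^2 - 5*z + 6) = z*(z - 2)*(z + 1)*(z + 4)*(z - 3)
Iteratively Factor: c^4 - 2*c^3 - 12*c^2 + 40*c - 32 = (c + 4)*(c^3 - 6*c^2 + 12*c - 8) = (c - 2)*(c + 4)*(c^2 - 4*c + 4) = (c - 2)^2*(c + 4)*(c - 2)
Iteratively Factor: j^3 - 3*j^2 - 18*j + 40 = (j - 5)*(j^2 + 2*j - 8) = (j - 5)*(j + 4)*(j - 2)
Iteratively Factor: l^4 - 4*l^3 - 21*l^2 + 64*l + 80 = (l + 4)*(l^3 - 8*l^2 + 11*l + 20) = (l + 1)*(l + 4)*(l^2 - 9*l + 20) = (l - 5)*(l + 1)*(l + 4)*(l - 4)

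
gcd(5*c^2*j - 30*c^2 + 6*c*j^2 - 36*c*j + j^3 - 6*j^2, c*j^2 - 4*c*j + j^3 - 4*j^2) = c + j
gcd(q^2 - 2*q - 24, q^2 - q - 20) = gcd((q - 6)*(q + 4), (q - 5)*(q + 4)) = q + 4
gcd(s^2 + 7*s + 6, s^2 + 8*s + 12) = s + 6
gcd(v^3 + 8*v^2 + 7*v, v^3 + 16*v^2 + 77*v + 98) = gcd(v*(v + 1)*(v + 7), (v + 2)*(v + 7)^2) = v + 7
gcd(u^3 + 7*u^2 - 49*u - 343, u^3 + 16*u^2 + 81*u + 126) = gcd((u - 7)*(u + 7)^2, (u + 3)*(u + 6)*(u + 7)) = u + 7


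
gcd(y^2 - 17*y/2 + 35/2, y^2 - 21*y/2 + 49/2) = y - 7/2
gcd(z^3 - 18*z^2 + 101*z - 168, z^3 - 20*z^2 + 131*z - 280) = z^2 - 15*z + 56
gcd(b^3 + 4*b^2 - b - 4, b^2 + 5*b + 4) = b^2 + 5*b + 4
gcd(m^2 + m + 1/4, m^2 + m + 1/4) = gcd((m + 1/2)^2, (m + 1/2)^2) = m^2 + m + 1/4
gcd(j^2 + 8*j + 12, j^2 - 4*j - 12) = j + 2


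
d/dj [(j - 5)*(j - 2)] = 2*j - 7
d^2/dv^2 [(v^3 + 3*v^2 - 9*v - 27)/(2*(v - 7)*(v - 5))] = 8*(17*v^3 - 207*v^2 + 699*v - 381)/(v^6 - 36*v^5 + 537*v^4 - 4248*v^3 + 18795*v^2 - 44100*v + 42875)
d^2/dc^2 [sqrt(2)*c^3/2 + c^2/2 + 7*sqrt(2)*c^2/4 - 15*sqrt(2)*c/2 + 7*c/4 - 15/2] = 3*sqrt(2)*c + 1 + 7*sqrt(2)/2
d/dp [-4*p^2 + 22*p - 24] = 22 - 8*p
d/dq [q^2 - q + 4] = 2*q - 1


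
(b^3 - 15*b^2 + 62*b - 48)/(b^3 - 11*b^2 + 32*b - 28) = (b^3 - 15*b^2 + 62*b - 48)/(b^3 - 11*b^2 + 32*b - 28)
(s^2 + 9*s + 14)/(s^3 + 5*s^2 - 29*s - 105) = (s + 2)/(s^2 - 2*s - 15)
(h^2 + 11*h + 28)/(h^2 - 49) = (h + 4)/(h - 7)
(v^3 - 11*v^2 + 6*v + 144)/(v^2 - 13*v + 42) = (v^2 - 5*v - 24)/(v - 7)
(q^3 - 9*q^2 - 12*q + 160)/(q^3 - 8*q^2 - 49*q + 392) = (q^2 - q - 20)/(q^2 - 49)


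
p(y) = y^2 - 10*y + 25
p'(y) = 2*y - 10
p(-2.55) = 57.00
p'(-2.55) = -15.10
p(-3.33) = 69.39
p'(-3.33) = -16.66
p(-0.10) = 26.01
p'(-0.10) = -10.20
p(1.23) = 14.21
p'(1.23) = -7.54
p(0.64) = 19.01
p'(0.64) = -8.72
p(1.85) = 9.92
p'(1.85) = -6.30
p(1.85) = 9.92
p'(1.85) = -6.30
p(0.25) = 22.56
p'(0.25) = -9.50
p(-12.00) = 289.00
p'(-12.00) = -34.00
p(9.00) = 16.00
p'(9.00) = 8.00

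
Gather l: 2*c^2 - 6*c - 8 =2*c^2 - 6*c - 8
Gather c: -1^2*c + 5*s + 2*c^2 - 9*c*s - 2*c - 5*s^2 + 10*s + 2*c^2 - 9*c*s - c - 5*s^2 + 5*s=4*c^2 + c*(-18*s - 4) - 10*s^2 + 20*s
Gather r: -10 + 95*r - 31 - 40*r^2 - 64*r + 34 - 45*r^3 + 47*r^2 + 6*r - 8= -45*r^3 + 7*r^2 + 37*r - 15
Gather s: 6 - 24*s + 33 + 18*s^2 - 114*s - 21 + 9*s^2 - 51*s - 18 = 27*s^2 - 189*s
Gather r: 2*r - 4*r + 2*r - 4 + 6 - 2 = 0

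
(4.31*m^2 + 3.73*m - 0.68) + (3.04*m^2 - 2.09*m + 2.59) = 7.35*m^2 + 1.64*m + 1.91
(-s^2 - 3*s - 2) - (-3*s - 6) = 4 - s^2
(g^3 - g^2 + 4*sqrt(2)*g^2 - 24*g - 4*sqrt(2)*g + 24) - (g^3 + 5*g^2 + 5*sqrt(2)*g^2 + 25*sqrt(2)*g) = -6*g^2 - sqrt(2)*g^2 - 29*sqrt(2)*g - 24*g + 24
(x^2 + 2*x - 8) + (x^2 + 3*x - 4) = 2*x^2 + 5*x - 12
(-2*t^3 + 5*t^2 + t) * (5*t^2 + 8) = -10*t^5 + 25*t^4 - 11*t^3 + 40*t^2 + 8*t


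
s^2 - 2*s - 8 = (s - 4)*(s + 2)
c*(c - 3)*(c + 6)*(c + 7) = c^4 + 10*c^3 + 3*c^2 - 126*c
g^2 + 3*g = g*(g + 3)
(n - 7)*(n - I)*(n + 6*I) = n^3 - 7*n^2 + 5*I*n^2 + 6*n - 35*I*n - 42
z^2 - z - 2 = (z - 2)*(z + 1)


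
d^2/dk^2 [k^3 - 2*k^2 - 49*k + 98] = 6*k - 4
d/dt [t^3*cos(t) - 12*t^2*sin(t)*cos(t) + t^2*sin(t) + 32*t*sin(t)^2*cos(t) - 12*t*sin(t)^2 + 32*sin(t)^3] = -t^3*sin(t) + 24*t^2*sin(t)^2 + 4*t^2*cos(t) - 12*t^2 - 96*t*sin(t)^3 - 48*t*sin(t)*cos(t) + 66*t*sin(t) + 128*sin(t)^2*cos(t) - 12*sin(t)^2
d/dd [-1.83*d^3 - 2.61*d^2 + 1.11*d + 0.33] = -5.49*d^2 - 5.22*d + 1.11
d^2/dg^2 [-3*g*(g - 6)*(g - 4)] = 60 - 18*g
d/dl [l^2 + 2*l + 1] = 2*l + 2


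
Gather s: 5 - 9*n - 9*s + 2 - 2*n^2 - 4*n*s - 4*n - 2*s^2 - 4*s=-2*n^2 - 13*n - 2*s^2 + s*(-4*n - 13) + 7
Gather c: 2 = 2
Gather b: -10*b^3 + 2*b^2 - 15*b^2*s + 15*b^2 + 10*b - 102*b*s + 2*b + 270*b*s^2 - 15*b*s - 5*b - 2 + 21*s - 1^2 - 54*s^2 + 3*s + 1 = -10*b^3 + b^2*(17 - 15*s) + b*(270*s^2 - 117*s + 7) - 54*s^2 + 24*s - 2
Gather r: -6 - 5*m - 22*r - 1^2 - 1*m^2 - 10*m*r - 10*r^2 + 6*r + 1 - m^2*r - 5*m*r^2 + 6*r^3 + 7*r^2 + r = -m^2 - 5*m + 6*r^3 + r^2*(-5*m - 3) + r*(-m^2 - 10*m - 15) - 6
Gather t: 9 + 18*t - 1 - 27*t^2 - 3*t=-27*t^2 + 15*t + 8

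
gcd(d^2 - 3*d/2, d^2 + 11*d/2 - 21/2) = d - 3/2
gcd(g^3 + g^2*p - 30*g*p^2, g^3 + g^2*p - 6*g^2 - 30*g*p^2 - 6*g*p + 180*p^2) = -g^2 - g*p + 30*p^2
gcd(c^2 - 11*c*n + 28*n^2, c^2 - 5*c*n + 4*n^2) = c - 4*n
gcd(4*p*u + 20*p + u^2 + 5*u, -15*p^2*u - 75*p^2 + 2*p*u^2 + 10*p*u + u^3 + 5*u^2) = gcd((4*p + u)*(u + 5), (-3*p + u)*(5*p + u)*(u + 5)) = u + 5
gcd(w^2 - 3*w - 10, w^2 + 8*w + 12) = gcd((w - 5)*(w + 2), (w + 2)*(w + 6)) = w + 2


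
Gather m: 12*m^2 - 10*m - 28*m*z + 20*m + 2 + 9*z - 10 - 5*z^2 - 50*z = 12*m^2 + m*(10 - 28*z) - 5*z^2 - 41*z - 8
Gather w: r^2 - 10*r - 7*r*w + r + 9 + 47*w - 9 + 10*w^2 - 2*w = r^2 - 9*r + 10*w^2 + w*(45 - 7*r)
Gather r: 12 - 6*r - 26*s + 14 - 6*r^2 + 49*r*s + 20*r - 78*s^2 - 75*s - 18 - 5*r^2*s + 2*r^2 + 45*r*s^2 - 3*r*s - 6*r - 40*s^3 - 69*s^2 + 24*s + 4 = r^2*(-5*s - 4) + r*(45*s^2 + 46*s + 8) - 40*s^3 - 147*s^2 - 77*s + 12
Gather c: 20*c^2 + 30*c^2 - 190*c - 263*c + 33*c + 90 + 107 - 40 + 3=50*c^2 - 420*c + 160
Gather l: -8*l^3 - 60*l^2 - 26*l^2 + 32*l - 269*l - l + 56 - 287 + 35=-8*l^3 - 86*l^2 - 238*l - 196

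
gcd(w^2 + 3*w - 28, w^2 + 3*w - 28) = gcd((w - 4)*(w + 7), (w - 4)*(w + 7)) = w^2 + 3*w - 28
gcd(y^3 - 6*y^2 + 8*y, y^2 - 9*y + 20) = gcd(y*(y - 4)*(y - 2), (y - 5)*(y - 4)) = y - 4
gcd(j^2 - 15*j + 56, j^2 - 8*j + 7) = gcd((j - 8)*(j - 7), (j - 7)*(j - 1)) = j - 7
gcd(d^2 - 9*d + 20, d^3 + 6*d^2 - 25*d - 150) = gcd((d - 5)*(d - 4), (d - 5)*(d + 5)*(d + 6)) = d - 5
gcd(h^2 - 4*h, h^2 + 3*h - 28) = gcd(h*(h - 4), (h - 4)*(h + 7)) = h - 4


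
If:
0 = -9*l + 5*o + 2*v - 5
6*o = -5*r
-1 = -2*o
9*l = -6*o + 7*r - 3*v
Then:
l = -73/150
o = 1/2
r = -3/5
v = -47/50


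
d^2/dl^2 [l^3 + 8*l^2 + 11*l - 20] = 6*l + 16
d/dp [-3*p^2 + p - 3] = 1 - 6*p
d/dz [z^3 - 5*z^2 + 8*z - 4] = 3*z^2 - 10*z + 8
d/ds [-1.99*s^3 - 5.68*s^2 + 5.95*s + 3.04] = -5.97*s^2 - 11.36*s + 5.95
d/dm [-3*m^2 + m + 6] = 1 - 6*m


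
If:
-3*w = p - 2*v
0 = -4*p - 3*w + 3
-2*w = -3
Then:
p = -3/8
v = 33/16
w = 3/2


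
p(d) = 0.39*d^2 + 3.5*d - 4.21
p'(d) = 0.78*d + 3.5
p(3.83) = 14.92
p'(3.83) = 6.49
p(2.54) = 7.20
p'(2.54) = 5.48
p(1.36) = 1.27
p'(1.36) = 4.56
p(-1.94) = -9.53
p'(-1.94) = 1.99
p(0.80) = -1.16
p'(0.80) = 4.12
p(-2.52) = -10.55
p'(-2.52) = 1.53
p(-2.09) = -9.82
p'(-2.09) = 1.87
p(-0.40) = -5.55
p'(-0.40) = 3.19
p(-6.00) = -11.17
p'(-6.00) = -1.18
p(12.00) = 93.95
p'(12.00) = 12.86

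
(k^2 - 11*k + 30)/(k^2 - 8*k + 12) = (k - 5)/(k - 2)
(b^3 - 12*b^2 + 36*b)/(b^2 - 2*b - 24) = b*(b - 6)/(b + 4)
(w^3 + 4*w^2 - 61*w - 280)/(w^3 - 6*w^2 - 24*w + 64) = (w^2 + 12*w + 35)/(w^2 + 2*w - 8)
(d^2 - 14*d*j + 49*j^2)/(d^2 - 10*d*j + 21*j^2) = (d - 7*j)/(d - 3*j)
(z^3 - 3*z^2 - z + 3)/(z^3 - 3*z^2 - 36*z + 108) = (z^2 - 1)/(z^2 - 36)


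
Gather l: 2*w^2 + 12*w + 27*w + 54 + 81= 2*w^2 + 39*w + 135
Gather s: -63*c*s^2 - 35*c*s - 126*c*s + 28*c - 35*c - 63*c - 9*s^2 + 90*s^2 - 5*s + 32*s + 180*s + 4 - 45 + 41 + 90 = -70*c + s^2*(81 - 63*c) + s*(207 - 161*c) + 90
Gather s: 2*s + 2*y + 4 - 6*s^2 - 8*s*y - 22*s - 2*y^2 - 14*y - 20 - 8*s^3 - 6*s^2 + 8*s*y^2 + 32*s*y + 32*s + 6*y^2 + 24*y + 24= -8*s^3 - 12*s^2 + s*(8*y^2 + 24*y + 12) + 4*y^2 + 12*y + 8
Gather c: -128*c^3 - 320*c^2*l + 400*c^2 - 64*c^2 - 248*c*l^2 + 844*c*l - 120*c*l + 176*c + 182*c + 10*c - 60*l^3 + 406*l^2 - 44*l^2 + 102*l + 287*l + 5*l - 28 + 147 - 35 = -128*c^3 + c^2*(336 - 320*l) + c*(-248*l^2 + 724*l + 368) - 60*l^3 + 362*l^2 + 394*l + 84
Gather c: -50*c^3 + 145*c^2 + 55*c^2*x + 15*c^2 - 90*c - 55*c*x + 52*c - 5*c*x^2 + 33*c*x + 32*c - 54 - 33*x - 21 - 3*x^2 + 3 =-50*c^3 + c^2*(55*x + 160) + c*(-5*x^2 - 22*x - 6) - 3*x^2 - 33*x - 72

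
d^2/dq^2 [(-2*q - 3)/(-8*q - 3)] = 288/(8*q + 3)^3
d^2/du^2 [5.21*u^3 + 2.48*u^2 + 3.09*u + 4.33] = 31.26*u + 4.96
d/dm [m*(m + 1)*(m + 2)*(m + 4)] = 4*m^3 + 21*m^2 + 28*m + 8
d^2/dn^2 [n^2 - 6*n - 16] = 2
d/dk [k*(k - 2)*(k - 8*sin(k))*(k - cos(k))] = k*(k - 2)*(k - 8*sin(k))*(sin(k) + 1) - k*(k - 2)*(k - cos(k))*(8*cos(k) - 1) + k*(k - 8*sin(k))*(k - cos(k)) + (k - 2)*(k - 8*sin(k))*(k - cos(k))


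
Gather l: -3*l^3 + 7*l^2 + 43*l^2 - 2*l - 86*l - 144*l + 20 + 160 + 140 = -3*l^3 + 50*l^2 - 232*l + 320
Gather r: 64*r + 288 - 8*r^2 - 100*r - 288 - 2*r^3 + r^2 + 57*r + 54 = -2*r^3 - 7*r^2 + 21*r + 54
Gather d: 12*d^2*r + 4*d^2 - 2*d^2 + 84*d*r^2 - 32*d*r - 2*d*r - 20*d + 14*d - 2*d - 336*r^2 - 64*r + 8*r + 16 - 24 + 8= d^2*(12*r + 2) + d*(84*r^2 - 34*r - 8) - 336*r^2 - 56*r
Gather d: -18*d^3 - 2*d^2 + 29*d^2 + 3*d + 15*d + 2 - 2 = -18*d^3 + 27*d^2 + 18*d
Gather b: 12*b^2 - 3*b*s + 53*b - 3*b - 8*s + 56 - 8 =12*b^2 + b*(50 - 3*s) - 8*s + 48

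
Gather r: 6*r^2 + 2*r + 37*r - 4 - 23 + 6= 6*r^2 + 39*r - 21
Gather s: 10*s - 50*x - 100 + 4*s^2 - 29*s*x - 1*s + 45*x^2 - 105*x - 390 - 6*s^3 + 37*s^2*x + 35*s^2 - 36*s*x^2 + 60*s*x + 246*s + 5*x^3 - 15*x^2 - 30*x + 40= -6*s^3 + s^2*(37*x + 39) + s*(-36*x^2 + 31*x + 255) + 5*x^3 + 30*x^2 - 185*x - 450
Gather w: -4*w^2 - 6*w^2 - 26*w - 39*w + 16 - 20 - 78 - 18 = -10*w^2 - 65*w - 100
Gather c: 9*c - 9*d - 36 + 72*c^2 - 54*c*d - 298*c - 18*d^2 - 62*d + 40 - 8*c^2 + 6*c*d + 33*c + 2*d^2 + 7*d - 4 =64*c^2 + c*(-48*d - 256) - 16*d^2 - 64*d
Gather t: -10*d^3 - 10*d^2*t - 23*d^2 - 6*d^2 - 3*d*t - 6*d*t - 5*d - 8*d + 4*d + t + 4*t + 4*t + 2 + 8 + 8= -10*d^3 - 29*d^2 - 9*d + t*(-10*d^2 - 9*d + 9) + 18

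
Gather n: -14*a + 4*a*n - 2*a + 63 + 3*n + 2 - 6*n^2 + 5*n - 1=-16*a - 6*n^2 + n*(4*a + 8) + 64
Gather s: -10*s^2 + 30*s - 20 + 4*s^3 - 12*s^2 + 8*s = 4*s^3 - 22*s^2 + 38*s - 20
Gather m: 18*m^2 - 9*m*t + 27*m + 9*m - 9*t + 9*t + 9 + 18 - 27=18*m^2 + m*(36 - 9*t)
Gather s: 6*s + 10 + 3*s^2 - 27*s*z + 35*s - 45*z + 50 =3*s^2 + s*(41 - 27*z) - 45*z + 60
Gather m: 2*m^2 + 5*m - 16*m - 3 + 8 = 2*m^2 - 11*m + 5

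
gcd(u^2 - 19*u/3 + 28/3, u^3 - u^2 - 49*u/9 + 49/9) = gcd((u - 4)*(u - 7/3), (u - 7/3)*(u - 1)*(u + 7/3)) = u - 7/3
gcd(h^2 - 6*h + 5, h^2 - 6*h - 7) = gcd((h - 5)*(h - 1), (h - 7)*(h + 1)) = 1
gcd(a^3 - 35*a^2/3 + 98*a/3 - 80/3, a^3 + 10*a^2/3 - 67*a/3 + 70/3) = a^2 - 11*a/3 + 10/3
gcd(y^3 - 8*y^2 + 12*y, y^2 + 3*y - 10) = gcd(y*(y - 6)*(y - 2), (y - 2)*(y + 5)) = y - 2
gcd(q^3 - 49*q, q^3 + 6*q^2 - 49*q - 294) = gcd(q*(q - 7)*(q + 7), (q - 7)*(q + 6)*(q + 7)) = q^2 - 49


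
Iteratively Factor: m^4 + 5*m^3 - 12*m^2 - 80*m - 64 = (m - 4)*(m^3 + 9*m^2 + 24*m + 16) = (m - 4)*(m + 4)*(m^2 + 5*m + 4) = (m - 4)*(m + 1)*(m + 4)*(m + 4)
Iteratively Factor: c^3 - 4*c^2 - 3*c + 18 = (c - 3)*(c^2 - c - 6) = (c - 3)*(c + 2)*(c - 3)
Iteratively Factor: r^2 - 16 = (r + 4)*(r - 4)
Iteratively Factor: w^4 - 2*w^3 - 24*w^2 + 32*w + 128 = (w + 2)*(w^3 - 4*w^2 - 16*w + 64) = (w + 2)*(w + 4)*(w^2 - 8*w + 16) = (w - 4)*(w + 2)*(w + 4)*(w - 4)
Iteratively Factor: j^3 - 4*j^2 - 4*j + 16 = (j - 4)*(j^2 - 4) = (j - 4)*(j + 2)*(j - 2)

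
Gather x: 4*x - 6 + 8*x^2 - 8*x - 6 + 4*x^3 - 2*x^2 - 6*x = 4*x^3 + 6*x^2 - 10*x - 12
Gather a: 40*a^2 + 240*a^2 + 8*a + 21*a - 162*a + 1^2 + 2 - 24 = 280*a^2 - 133*a - 21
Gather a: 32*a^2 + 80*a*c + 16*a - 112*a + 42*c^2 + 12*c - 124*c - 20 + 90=32*a^2 + a*(80*c - 96) + 42*c^2 - 112*c + 70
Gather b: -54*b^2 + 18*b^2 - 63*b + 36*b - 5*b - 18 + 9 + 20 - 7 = -36*b^2 - 32*b + 4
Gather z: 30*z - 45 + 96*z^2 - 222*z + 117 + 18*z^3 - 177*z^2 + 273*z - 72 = 18*z^3 - 81*z^2 + 81*z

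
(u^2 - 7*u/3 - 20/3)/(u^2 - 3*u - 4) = (u + 5/3)/(u + 1)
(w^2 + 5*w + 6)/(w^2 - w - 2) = (w^2 + 5*w + 6)/(w^2 - w - 2)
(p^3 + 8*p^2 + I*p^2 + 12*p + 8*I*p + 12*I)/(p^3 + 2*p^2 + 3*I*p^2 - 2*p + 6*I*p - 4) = (p + 6)/(p + 2*I)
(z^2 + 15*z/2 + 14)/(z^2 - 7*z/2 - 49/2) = (z + 4)/(z - 7)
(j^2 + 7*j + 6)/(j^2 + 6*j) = (j + 1)/j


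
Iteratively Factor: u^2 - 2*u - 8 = (u - 4)*(u + 2)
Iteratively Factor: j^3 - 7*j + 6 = (j + 3)*(j^2 - 3*j + 2) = (j - 2)*(j + 3)*(j - 1)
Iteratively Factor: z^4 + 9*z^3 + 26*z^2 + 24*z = (z + 4)*(z^3 + 5*z^2 + 6*z) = z*(z + 4)*(z^2 + 5*z + 6) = z*(z + 2)*(z + 4)*(z + 3)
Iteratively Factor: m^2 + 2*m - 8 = (m - 2)*(m + 4)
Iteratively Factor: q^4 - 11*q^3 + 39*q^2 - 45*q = (q - 5)*(q^3 - 6*q^2 + 9*q) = q*(q - 5)*(q^2 - 6*q + 9) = q*(q - 5)*(q - 3)*(q - 3)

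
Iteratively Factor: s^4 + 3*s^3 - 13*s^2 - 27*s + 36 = (s + 3)*(s^3 - 13*s + 12) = (s - 1)*(s + 3)*(s^2 + s - 12) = (s - 3)*(s - 1)*(s + 3)*(s + 4)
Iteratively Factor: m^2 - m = (m - 1)*(m)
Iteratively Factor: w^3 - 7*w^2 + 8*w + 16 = (w - 4)*(w^2 - 3*w - 4) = (w - 4)*(w + 1)*(w - 4)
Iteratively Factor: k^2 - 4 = (k + 2)*(k - 2)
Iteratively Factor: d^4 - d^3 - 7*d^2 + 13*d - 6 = (d - 2)*(d^3 + d^2 - 5*d + 3) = (d - 2)*(d - 1)*(d^2 + 2*d - 3) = (d - 2)*(d - 1)*(d + 3)*(d - 1)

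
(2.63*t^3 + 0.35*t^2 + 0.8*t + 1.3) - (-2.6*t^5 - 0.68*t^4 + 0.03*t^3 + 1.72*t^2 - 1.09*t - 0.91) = 2.6*t^5 + 0.68*t^4 + 2.6*t^3 - 1.37*t^2 + 1.89*t + 2.21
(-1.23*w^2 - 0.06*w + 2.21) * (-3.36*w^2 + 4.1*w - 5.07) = 4.1328*w^4 - 4.8414*w^3 - 1.4355*w^2 + 9.3652*w - 11.2047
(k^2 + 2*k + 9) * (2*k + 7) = 2*k^3 + 11*k^2 + 32*k + 63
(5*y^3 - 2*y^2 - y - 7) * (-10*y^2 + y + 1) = -50*y^5 + 25*y^4 + 13*y^3 + 67*y^2 - 8*y - 7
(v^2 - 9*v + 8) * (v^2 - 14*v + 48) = v^4 - 23*v^3 + 182*v^2 - 544*v + 384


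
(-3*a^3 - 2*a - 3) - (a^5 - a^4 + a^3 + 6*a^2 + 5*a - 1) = -a^5 + a^4 - 4*a^3 - 6*a^2 - 7*a - 2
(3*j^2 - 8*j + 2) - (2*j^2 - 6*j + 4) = j^2 - 2*j - 2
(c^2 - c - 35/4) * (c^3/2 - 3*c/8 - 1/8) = c^5/2 - c^4/2 - 19*c^3/4 + c^2/4 + 109*c/32 + 35/32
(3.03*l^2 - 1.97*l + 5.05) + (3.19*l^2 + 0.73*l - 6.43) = 6.22*l^2 - 1.24*l - 1.38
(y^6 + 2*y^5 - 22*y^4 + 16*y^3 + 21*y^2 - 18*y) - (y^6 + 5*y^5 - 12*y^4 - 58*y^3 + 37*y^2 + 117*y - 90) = -3*y^5 - 10*y^4 + 74*y^3 - 16*y^2 - 135*y + 90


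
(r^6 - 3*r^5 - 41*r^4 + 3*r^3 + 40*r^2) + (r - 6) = r^6 - 3*r^5 - 41*r^4 + 3*r^3 + 40*r^2 + r - 6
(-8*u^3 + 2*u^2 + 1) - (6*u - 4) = -8*u^3 + 2*u^2 - 6*u + 5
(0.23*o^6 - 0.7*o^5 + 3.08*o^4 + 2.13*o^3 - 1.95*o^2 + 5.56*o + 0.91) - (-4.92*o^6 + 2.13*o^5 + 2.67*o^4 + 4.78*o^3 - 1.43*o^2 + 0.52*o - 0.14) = 5.15*o^6 - 2.83*o^5 + 0.41*o^4 - 2.65*o^3 - 0.52*o^2 + 5.04*o + 1.05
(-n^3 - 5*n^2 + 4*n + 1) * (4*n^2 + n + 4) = -4*n^5 - 21*n^4 + 7*n^3 - 12*n^2 + 17*n + 4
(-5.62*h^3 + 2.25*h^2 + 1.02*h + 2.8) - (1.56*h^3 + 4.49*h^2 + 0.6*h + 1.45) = -7.18*h^3 - 2.24*h^2 + 0.42*h + 1.35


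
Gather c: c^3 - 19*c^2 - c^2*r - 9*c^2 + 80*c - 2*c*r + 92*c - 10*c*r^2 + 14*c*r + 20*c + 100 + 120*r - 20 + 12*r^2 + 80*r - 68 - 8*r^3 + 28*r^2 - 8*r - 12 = c^3 + c^2*(-r - 28) + c*(-10*r^2 + 12*r + 192) - 8*r^3 + 40*r^2 + 192*r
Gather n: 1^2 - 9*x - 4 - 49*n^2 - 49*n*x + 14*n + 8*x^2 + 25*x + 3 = -49*n^2 + n*(14 - 49*x) + 8*x^2 + 16*x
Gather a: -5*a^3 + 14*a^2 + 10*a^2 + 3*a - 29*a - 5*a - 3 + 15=-5*a^3 + 24*a^2 - 31*a + 12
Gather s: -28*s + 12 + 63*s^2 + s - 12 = 63*s^2 - 27*s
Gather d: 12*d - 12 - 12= 12*d - 24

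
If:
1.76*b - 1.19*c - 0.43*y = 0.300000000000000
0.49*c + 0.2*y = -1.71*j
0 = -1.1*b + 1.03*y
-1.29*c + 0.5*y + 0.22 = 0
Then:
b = 0.62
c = 0.43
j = -0.20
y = 0.66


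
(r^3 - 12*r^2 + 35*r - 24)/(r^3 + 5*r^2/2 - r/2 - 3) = 2*(r^2 - 11*r + 24)/(2*r^2 + 7*r + 6)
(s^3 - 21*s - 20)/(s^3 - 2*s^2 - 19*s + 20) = (s + 1)/(s - 1)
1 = 1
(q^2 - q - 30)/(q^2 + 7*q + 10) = (q - 6)/(q + 2)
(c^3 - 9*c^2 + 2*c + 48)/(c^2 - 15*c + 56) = (c^2 - c - 6)/(c - 7)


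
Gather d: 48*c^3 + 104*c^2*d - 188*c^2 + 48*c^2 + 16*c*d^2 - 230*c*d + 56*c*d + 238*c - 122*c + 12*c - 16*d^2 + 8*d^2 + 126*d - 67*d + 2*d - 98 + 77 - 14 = 48*c^3 - 140*c^2 + 128*c + d^2*(16*c - 8) + d*(104*c^2 - 174*c + 61) - 35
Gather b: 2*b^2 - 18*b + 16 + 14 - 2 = 2*b^2 - 18*b + 28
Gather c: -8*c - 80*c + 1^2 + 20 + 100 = 121 - 88*c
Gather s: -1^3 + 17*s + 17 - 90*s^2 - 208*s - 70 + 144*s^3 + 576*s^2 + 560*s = 144*s^3 + 486*s^2 + 369*s - 54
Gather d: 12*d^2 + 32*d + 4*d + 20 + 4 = 12*d^2 + 36*d + 24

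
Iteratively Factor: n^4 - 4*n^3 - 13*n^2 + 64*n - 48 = (n - 1)*(n^3 - 3*n^2 - 16*n + 48) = (n - 3)*(n - 1)*(n^2 - 16) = (n - 4)*(n - 3)*(n - 1)*(n + 4)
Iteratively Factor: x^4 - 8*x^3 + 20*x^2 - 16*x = (x - 4)*(x^3 - 4*x^2 + 4*x) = (x - 4)*(x - 2)*(x^2 - 2*x) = (x - 4)*(x - 2)^2*(x)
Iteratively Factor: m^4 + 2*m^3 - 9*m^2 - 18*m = (m + 2)*(m^3 - 9*m) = (m - 3)*(m + 2)*(m^2 + 3*m) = m*(m - 3)*(m + 2)*(m + 3)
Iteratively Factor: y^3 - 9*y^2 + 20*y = (y)*(y^2 - 9*y + 20) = y*(y - 4)*(y - 5)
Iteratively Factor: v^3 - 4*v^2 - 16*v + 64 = (v - 4)*(v^2 - 16) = (v - 4)*(v + 4)*(v - 4)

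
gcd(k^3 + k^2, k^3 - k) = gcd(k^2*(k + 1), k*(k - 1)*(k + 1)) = k^2 + k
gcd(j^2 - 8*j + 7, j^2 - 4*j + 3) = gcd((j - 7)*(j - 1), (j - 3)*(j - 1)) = j - 1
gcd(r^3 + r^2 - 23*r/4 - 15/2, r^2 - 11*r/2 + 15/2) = r - 5/2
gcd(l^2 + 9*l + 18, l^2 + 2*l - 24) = l + 6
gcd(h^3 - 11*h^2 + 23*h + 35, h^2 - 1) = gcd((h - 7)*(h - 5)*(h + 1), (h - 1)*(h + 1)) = h + 1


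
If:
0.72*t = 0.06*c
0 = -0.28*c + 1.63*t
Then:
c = 0.00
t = 0.00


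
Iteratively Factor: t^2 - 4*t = (t - 4)*(t)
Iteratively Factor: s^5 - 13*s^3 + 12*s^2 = (s - 1)*(s^4 + s^3 - 12*s^2) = s*(s - 1)*(s^3 + s^2 - 12*s) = s*(s - 1)*(s + 4)*(s^2 - 3*s) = s^2*(s - 1)*(s + 4)*(s - 3)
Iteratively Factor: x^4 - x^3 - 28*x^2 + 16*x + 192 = (x - 4)*(x^3 + 3*x^2 - 16*x - 48) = (x - 4)^2*(x^2 + 7*x + 12) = (x - 4)^2*(x + 4)*(x + 3)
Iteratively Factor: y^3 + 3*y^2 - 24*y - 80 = (y + 4)*(y^2 - y - 20) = (y - 5)*(y + 4)*(y + 4)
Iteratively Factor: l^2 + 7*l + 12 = (l + 3)*(l + 4)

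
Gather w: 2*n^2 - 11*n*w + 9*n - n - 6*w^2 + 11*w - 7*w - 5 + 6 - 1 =2*n^2 + 8*n - 6*w^2 + w*(4 - 11*n)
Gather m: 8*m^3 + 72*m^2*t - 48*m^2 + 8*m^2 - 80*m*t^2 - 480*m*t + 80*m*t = 8*m^3 + m^2*(72*t - 40) + m*(-80*t^2 - 400*t)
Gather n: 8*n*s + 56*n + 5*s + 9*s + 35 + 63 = n*(8*s + 56) + 14*s + 98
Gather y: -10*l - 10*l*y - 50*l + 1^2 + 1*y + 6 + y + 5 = -60*l + y*(2 - 10*l) + 12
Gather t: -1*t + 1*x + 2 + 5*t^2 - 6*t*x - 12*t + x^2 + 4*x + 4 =5*t^2 + t*(-6*x - 13) + x^2 + 5*x + 6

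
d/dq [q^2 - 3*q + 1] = 2*q - 3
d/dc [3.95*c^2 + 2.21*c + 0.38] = 7.9*c + 2.21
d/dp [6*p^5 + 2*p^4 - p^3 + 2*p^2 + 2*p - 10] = 30*p^4 + 8*p^3 - 3*p^2 + 4*p + 2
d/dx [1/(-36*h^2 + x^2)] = -2*x/(36*h^2 - x^2)^2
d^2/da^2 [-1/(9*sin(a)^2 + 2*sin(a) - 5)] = 2*(162*sin(a)^4 + 27*sin(a)^3 - 151*sin(a)^2 - 49*sin(a) - 49)/(9*sin(a)^2 + 2*sin(a) - 5)^3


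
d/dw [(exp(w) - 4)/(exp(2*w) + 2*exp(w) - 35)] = (-2*(exp(w) - 4)*(exp(w) + 1) + exp(2*w) + 2*exp(w) - 35)*exp(w)/(exp(2*w) + 2*exp(w) - 35)^2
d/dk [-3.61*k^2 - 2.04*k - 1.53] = -7.22*k - 2.04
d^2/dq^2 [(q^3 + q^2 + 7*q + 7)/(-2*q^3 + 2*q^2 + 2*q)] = (-2*q^6 - 24*q^5 - 24*q^4 + 42*q^3 - 21*q - 7)/(q^3*(q^6 - 3*q^5 + 5*q^3 - 3*q - 1))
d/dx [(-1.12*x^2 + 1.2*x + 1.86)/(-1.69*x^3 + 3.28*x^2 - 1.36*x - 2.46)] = (-1.8928*x^4 + 4.056*x^3 + 7.0174*x^2 - 6.6912*x - 0.4224)/(2.8561*x^6 - 11.0864*x^5 + 15.3552*x^4 - 0.6068*x^3 - 14.288*x^2 + 6.6912*x + 6.0516)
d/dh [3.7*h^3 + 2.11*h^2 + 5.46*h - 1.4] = 11.1*h^2 + 4.22*h + 5.46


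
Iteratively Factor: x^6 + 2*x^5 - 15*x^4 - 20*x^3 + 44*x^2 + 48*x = (x - 3)*(x^5 + 5*x^4 - 20*x^2 - 16*x) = (x - 3)*(x + 4)*(x^4 + x^3 - 4*x^2 - 4*x) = x*(x - 3)*(x + 4)*(x^3 + x^2 - 4*x - 4) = x*(x - 3)*(x + 2)*(x + 4)*(x^2 - x - 2) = x*(x - 3)*(x - 2)*(x + 2)*(x + 4)*(x + 1)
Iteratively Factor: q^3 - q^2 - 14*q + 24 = (q - 3)*(q^2 + 2*q - 8) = (q - 3)*(q + 4)*(q - 2)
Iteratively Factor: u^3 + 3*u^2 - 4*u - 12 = (u + 2)*(u^2 + u - 6) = (u + 2)*(u + 3)*(u - 2)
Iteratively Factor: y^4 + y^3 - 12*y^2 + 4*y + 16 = (y + 4)*(y^3 - 3*y^2 + 4) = (y - 2)*(y + 4)*(y^2 - y - 2) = (y - 2)*(y + 1)*(y + 4)*(y - 2)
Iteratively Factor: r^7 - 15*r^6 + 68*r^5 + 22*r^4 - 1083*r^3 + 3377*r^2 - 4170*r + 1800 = (r + 4)*(r^6 - 19*r^5 + 144*r^4 - 554*r^3 + 1133*r^2 - 1155*r + 450) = (r - 5)*(r + 4)*(r^5 - 14*r^4 + 74*r^3 - 184*r^2 + 213*r - 90) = (r - 5)^2*(r + 4)*(r^4 - 9*r^3 + 29*r^2 - 39*r + 18) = (r - 5)^2*(r - 3)*(r + 4)*(r^3 - 6*r^2 + 11*r - 6) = (r - 5)^2*(r - 3)*(r - 1)*(r + 4)*(r^2 - 5*r + 6) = (r - 5)^2*(r - 3)*(r - 2)*(r - 1)*(r + 4)*(r - 3)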